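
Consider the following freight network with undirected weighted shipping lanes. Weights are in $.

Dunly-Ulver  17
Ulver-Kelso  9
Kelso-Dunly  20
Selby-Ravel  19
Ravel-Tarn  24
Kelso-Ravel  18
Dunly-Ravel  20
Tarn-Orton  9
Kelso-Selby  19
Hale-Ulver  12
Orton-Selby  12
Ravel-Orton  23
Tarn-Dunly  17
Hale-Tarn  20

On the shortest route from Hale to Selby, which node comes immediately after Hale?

Ulver

Enumerating some paths:
Hale → Ulver → Kelso → Selby: 12+9+19 = 40
Hale → Tarn → Orton → Selby: 20+9+12 = 41
Hale → Ulver → Kelso → Ravel → Selby: 12+9+18+19 = 58
Cheapest is Hale → Ulver → Kelso → Selby at $40.
So from Hale the first move is to Ulver.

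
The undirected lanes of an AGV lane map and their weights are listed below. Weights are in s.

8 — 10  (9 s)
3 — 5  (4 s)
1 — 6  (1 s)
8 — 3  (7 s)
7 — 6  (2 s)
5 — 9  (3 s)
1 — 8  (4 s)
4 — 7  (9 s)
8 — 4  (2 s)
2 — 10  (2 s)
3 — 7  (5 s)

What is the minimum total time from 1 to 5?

12 s

Candidate routes:
1–8–3–5: 4+7+4 = 15
1–6–7–3–5: 1+2+5+4 = 12
1–6–7–4–8–3–5: 1+2+9+2+7+4 = 25
1–8–4–7–3–5: 4+2+9+5+4 = 24
Cheapest is 1–6–7–3–5 at 12 s.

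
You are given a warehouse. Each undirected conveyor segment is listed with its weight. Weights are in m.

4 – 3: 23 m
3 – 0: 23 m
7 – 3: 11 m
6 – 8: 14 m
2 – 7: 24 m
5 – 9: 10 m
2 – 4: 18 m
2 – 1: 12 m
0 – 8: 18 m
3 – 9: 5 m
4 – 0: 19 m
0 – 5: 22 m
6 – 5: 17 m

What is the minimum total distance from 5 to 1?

Settle nodes by increasing distance from 5:
5: 0
9: 10  (via 5)
3: 15  (via 9)
6: 17  (via 5)
0: 22  (via 5)
7: 26  (via 3)
8: 31  (via 6)
4: 38  (via 3)
2: 50  (via 7)
1: 62  (via 2)
Shortest route: 5–9–3–7–2–1 = 62 m.

62 m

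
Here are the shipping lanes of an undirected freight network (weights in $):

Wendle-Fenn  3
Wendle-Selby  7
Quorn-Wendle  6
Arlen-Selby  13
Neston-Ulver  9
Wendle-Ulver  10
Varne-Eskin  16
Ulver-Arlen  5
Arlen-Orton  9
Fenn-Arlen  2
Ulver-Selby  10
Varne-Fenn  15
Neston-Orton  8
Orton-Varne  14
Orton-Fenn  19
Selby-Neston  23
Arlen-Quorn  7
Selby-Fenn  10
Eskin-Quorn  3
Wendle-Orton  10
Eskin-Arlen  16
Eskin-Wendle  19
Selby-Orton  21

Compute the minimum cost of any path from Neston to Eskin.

Enumerating some paths:
Neston → Orton → Wendle → Quorn → Eskin: 8+10+6+3 = 27
Neston → Ulver → Arlen → Quorn → Eskin: 9+5+7+3 = 24
Neston → Orton → Arlen → Quorn → Eskin: 8+9+7+3 = 27
Cheapest is Neston → Ulver → Arlen → Quorn → Eskin at $24.

$24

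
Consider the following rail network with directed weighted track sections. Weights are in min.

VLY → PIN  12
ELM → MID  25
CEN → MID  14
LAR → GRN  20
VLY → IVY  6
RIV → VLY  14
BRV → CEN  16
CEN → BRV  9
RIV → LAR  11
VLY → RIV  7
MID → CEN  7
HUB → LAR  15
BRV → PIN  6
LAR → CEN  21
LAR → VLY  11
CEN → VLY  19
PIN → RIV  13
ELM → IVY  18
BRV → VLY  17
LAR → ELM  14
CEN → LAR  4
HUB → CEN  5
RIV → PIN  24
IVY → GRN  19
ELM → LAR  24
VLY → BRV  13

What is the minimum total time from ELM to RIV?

Enumerating some paths:
ELM → LAR → VLY → RIV: 24+11+7 = 42
ELM → MID → CEN → LAR → VLY → RIV: 25+7+4+11+7 = 54
Cheapest is ELM → LAR → VLY → RIV at 42 min.

42 min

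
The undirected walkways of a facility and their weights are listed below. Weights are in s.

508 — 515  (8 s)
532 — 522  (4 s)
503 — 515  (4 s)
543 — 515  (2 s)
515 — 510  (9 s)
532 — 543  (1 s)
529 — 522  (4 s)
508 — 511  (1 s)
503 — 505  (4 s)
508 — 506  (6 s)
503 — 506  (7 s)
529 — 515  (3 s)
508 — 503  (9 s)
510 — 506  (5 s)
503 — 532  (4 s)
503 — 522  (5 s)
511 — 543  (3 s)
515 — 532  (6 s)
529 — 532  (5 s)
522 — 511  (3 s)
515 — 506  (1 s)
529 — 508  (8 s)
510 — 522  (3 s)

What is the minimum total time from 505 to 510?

12 s

Enumerating some paths:
505 → 503 → 522 → 510: 4+5+3 = 12
505 → 503 → 515 → 506 → 510: 4+4+1+5 = 14
The minimum is 12 s via 505 → 503 → 522 → 510.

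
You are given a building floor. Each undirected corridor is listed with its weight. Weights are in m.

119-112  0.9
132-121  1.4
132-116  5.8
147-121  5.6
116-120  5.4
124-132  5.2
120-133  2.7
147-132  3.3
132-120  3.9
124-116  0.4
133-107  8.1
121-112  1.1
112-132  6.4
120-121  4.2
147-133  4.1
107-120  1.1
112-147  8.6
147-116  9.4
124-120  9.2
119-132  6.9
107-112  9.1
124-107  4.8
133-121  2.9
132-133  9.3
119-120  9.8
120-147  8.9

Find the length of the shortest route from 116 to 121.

7 m

Enumerating some paths:
116 → 132 → 121: 5.8+1.4 = 7.2
116 → 124 → 132 → 121: 0.4+5.2+1.4 = 7
The minimum is 7 m via 116 → 124 → 132 → 121.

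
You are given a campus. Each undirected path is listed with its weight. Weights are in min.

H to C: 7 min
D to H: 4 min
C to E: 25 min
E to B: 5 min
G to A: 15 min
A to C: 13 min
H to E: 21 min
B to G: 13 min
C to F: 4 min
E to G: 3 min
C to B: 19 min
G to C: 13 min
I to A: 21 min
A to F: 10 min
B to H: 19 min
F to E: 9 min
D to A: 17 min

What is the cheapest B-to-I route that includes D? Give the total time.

Best B to D: B–H–D costing 23
Best D to I: D–A–I costing 38
Total via D: 23 + 38 = 61 min.

61 min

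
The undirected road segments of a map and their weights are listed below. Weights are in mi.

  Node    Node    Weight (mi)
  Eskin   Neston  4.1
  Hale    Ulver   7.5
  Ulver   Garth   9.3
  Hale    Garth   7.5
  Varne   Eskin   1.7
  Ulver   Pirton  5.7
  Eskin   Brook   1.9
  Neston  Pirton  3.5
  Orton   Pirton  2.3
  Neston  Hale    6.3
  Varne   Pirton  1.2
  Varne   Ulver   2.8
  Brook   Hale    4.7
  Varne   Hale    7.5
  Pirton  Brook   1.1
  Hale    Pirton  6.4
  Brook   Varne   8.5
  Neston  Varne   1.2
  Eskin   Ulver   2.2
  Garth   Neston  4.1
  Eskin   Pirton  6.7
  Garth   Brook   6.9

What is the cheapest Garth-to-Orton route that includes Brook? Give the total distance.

Best Garth to Brook: Garth → Brook costing 6.9
Best Brook to Orton: Brook → Pirton → Orton costing 3.4
Total via Brook: 6.9 + 3.4 = 10.3 mi.

10.3 mi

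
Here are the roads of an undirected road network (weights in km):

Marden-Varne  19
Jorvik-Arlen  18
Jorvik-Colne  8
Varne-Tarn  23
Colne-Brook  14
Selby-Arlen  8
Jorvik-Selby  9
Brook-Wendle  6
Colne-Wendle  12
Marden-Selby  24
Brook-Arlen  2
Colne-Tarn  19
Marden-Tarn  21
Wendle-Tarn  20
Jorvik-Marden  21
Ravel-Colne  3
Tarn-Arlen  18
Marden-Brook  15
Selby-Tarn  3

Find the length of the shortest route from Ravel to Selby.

20 km

Candidate routes:
Ravel → Colne → Tarn → Selby: 3+19+3 = 25
Ravel → Colne → Brook → Arlen → Selby: 3+14+2+8 = 27
Ravel → Colne → Jorvik → Selby: 3+8+9 = 20
Cheapest is Ravel → Colne → Jorvik → Selby at 20 km.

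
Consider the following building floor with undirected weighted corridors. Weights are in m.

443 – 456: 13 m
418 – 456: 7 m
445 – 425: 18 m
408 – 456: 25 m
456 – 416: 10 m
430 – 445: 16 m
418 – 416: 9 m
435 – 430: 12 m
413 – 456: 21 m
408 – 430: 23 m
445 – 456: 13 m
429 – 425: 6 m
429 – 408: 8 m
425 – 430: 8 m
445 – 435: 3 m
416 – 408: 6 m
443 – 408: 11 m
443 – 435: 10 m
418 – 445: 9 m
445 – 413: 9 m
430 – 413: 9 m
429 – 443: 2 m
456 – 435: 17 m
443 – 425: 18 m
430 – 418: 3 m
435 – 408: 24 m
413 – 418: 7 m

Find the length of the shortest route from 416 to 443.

16 m

Compare a few routes:
416–408–443: 6+11 = 17
416–456–443: 10+13 = 23
416–408–429–443: 6+8+2 = 16
416–418–430–425–429–443: 9+3+8+6+2 = 28
The minimum is 16 m via 416–408–429–443.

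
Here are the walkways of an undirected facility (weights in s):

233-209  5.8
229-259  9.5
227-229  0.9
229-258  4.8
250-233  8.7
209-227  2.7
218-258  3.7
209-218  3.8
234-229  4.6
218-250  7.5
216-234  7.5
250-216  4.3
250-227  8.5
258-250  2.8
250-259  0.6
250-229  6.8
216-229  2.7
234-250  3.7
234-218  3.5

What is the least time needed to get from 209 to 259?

10.9 s

Candidate routes:
209 → 227 → 229 → 216 → 250 → 259: 2.7+0.9+2.7+4.3+0.6 = 11.2
209 → 218 → 258 → 250 → 259: 3.8+3.7+2.8+0.6 = 10.9
209 → 227 → 229 → 250 → 259: 2.7+0.9+6.8+0.6 = 11
The minimum is 10.9 s via 209 → 218 → 258 → 250 → 259.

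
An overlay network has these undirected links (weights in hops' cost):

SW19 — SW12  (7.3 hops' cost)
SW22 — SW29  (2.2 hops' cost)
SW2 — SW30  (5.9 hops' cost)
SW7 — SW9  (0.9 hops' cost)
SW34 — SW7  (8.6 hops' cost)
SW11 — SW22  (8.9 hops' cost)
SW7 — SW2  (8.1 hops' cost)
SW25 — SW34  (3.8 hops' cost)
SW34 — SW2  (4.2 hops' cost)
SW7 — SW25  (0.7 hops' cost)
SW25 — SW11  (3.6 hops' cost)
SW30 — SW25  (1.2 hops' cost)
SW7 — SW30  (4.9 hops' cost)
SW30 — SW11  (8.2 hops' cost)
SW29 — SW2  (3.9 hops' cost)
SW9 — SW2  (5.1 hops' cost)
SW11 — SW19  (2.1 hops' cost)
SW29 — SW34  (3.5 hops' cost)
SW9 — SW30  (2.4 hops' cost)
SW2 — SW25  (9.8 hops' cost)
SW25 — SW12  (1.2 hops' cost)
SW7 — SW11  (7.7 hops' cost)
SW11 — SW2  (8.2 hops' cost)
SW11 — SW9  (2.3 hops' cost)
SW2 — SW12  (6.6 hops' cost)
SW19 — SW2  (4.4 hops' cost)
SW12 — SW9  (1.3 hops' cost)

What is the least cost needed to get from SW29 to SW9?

Running Dijkstra from SW29:
SW29: 0
SW22: 2.2  (via SW29)
SW34: 3.5  (via SW29)
SW2: 3.9  (via SW29)
SW25: 7.3  (via SW34)
SW7: 8  (via SW25)
SW19: 8.3  (via SW2)
SW12: 8.5  (via SW25)
SW30: 8.5  (via SW25)
SW9: 8.9  (via SW7)
Shortest route: SW29 → SW34 → SW25 → SW7 → SW9 = 8.9 hops' cost.

8.9 hops' cost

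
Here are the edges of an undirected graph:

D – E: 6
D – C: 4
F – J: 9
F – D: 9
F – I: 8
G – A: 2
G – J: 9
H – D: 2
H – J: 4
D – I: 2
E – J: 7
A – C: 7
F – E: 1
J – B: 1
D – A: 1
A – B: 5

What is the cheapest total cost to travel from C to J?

10

Settle nodes by increasing distance from C:
C: 0
D: 4  (via C)
A: 5  (via D)
H: 6  (via D)
I: 6  (via D)
G: 7  (via A)
B: 10  (via A)
E: 10  (via D)
J: 10  (via H)
Shortest route: C–D–H–J = 10.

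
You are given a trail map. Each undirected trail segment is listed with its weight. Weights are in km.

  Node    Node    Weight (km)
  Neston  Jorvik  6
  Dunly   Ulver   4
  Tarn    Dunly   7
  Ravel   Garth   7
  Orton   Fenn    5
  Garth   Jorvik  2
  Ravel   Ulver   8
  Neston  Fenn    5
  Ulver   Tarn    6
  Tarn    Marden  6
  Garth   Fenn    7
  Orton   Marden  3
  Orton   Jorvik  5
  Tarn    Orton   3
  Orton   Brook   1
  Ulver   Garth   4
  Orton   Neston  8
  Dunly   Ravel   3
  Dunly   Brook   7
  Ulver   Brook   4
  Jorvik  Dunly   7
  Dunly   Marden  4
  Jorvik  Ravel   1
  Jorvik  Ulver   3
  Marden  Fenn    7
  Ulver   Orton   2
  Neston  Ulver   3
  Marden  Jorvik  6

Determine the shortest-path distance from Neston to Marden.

8 km

Settle nodes by increasing distance from Neston:
Neston: 0
Ulver: 3  (via Neston)
Fenn: 5  (via Neston)
Orton: 5  (via Ulver)
Brook: 6  (via Orton)
Jorvik: 6  (via Neston)
Ravel: 7  (via Jorvik)
Dunly: 7  (via Ulver)
Garth: 7  (via Ulver)
Marden: 8  (via Orton)
Shortest route: Neston → Ulver → Orton → Marden = 8 km.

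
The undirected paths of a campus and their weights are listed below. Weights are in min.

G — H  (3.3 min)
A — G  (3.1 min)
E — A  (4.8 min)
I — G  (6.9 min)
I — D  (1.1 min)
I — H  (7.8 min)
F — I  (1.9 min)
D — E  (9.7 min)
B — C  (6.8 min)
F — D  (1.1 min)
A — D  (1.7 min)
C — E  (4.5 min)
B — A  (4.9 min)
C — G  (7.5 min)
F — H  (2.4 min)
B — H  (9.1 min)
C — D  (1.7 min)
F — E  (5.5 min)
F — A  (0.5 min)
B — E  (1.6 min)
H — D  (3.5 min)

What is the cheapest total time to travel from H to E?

7.7 min

Shortest distances from H:
H: 0
F: 2.4  (via H)
A: 2.9  (via F)
G: 3.3  (via H)
D: 3.5  (via H)
I: 4.3  (via F)
C: 5.2  (via D)
E: 7.7  (via A)
Shortest route: H → F → A → E = 7.7 min.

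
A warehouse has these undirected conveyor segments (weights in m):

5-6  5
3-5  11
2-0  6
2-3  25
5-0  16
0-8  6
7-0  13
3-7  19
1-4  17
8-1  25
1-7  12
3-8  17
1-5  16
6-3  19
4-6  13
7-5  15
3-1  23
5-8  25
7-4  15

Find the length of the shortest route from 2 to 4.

34 m

Candidate routes:
2–0–5–6–4: 6+16+5+13 = 40
2–0–7–4: 6+13+15 = 34
2–0–7–1–4: 6+13+12+17 = 48
2–0–5–7–4: 6+16+15+15 = 52
Cheapest is 2–0–7–4 at 34 m.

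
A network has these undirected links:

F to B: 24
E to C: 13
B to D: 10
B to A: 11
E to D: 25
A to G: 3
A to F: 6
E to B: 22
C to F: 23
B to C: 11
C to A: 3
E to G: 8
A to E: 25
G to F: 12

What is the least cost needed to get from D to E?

Enumerating some paths:
D → E: 25 = 25
D → B → E: 10+22 = 32
The minimum is 25 via D → E.

25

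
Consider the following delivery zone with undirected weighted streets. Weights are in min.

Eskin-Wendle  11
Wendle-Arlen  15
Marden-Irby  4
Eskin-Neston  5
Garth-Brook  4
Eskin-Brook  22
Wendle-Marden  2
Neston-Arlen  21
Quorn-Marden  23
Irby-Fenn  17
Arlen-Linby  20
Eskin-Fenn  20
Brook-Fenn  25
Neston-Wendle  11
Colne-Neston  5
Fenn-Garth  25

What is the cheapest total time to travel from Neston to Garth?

31 min

Candidate routes:
Neston–Eskin–Fenn–Brook–Garth: 5+20+25+4 = 54
Neston–Eskin–Brook–Garth: 5+22+4 = 31
Neston–Eskin–Fenn–Garth: 5+20+25 = 50
Neston–Wendle–Eskin–Brook–Garth: 11+11+22+4 = 48
The minimum is 31 min via Neston–Eskin–Brook–Garth.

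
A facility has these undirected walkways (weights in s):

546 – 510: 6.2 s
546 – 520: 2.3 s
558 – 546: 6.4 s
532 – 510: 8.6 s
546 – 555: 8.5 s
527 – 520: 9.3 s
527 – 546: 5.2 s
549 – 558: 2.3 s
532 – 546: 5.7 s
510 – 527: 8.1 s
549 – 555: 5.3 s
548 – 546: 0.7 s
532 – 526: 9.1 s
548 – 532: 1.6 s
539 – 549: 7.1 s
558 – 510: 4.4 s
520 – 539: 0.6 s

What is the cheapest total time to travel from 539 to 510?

Settle nodes by increasing distance from 539:
539: 0
520: 0.6  (via 539)
546: 2.9  (via 520)
548: 3.6  (via 546)
532: 5.2  (via 548)
549: 7.1  (via 539)
527: 8.1  (via 546)
510: 9.1  (via 546)
Shortest route: 539 → 520 → 546 → 510 = 9.1 s.

9.1 s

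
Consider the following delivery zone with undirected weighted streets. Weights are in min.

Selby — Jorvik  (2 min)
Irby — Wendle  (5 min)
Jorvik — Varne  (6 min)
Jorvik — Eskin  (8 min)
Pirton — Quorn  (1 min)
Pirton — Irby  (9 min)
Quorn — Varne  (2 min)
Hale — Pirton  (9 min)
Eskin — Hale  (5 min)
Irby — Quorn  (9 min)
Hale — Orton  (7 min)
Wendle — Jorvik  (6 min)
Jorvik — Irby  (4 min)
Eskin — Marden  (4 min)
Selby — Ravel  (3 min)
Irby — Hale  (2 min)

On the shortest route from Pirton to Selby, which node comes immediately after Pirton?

Quorn

Compare a few routes:
Pirton → Hale → Irby → Jorvik → Selby: 9+2+4+2 = 17
Pirton → Quorn → Varne → Jorvik → Selby: 1+2+6+2 = 11
Pirton → Quorn → Irby → Jorvik → Selby: 1+9+4+2 = 16
Pirton → Irby → Jorvik → Selby: 9+4+2 = 15
The minimum is 11 min via Pirton → Quorn → Varne → Jorvik → Selby.
So from Pirton the first move is to Quorn.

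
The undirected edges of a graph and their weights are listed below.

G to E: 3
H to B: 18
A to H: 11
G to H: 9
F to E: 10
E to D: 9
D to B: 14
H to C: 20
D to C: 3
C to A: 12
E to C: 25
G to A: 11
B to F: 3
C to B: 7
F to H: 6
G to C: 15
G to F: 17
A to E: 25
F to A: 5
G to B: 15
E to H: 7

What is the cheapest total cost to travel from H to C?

Settle nodes by increasing distance from H:
H: 0
F: 6  (via H)
E: 7  (via H)
B: 9  (via F)
G: 9  (via H)
A: 11  (via H)
C: 16  (via B)
Shortest route: H → F → B → C = 16.

16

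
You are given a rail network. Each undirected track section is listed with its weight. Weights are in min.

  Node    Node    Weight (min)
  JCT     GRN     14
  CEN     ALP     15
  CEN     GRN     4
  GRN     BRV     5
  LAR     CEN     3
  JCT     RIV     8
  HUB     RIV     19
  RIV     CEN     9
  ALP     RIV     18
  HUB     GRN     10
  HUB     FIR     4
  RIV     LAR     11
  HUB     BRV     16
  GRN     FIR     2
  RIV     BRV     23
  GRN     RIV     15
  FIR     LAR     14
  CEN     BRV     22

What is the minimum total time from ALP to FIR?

Enumerating some paths:
ALP - RIV - CEN - GRN - FIR: 18+9+4+2 = 33
ALP - CEN - GRN - FIR: 15+4+2 = 21
ALP - CEN - LAR - FIR: 15+3+14 = 32
Cheapest is ALP - CEN - GRN - FIR at 21 min.

21 min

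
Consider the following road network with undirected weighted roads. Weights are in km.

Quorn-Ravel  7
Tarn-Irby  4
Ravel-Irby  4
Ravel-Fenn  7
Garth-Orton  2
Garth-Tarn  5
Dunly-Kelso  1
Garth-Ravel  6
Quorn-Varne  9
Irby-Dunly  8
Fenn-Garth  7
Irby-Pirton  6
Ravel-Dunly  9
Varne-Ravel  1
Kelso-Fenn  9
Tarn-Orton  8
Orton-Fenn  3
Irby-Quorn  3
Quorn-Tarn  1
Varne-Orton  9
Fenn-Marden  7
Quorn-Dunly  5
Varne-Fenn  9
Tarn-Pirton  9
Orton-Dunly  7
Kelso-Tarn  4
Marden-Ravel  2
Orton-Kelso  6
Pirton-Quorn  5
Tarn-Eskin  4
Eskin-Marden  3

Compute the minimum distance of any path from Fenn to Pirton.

Shortest distances from Fenn:
Fenn: 0
Orton: 3  (via Fenn)
Garth: 5  (via Orton)
Ravel: 7  (via Fenn)
Marden: 7  (via Fenn)
Varne: 8  (via Ravel)
Kelso: 9  (via Fenn)
Tarn: 10  (via Garth)
Eskin: 10  (via Marden)
Dunly: 10  (via Orton)
Irby: 11  (via Ravel)
Quorn: 11  (via Tarn)
Pirton: 16  (via Quorn)
Shortest route: Fenn → Orton → Garth → Tarn → Quorn → Pirton = 16 km.

16 km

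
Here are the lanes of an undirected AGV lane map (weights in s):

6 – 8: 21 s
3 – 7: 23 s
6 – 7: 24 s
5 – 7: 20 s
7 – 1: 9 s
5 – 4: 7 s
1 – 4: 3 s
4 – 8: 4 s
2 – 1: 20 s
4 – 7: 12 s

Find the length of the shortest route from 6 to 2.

Settle nodes by increasing distance from 6:
6: 0
8: 21  (via 6)
7: 24  (via 6)
4: 25  (via 8)
1: 28  (via 4)
5: 32  (via 4)
3: 47  (via 7)
2: 48  (via 1)
Shortest route: 6 → 8 → 4 → 1 → 2 = 48 s.

48 s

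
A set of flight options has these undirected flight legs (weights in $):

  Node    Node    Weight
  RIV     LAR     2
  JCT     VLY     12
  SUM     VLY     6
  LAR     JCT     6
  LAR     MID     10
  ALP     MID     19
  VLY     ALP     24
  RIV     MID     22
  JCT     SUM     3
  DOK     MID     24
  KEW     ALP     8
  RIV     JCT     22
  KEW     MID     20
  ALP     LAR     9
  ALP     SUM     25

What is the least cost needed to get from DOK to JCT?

Enumerating some paths:
DOK–MID–RIV–LAR–JCT: 24+22+2+6 = 54
DOK–MID–LAR–JCT: 24+10+6 = 40
Cheapest is DOK–MID–LAR–JCT at $40.

$40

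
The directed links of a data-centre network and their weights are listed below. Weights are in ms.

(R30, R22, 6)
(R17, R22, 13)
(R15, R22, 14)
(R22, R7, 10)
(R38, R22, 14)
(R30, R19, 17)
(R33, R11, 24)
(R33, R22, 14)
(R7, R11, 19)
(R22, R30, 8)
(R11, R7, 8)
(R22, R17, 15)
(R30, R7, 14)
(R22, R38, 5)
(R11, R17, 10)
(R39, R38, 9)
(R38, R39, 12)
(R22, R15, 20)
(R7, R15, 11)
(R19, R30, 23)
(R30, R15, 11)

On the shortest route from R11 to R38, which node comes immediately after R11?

Candidate routes:
R11 → R7 → R15 → R22 → R38: 8+11+14+5 = 38
R11 → R17 → R22 → R38: 10+13+5 = 28
Cheapest is R11 → R17 → R22 → R38 at 28 ms.
So from R11 the first move is to R17.

R17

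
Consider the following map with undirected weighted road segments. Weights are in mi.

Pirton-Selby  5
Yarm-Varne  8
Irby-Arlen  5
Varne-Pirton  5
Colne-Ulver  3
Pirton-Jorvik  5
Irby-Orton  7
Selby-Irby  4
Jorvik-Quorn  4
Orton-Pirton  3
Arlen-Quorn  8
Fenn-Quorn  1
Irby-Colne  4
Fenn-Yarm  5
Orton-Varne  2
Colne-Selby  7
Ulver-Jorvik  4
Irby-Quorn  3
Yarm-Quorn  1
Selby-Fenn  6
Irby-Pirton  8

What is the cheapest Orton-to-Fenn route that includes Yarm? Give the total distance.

12 mi

Best Orton to Yarm: Orton–Varne–Yarm costing 10
Best Yarm to Fenn: Yarm–Quorn–Fenn costing 2
Total via Yarm: 10 + 2 = 12 mi.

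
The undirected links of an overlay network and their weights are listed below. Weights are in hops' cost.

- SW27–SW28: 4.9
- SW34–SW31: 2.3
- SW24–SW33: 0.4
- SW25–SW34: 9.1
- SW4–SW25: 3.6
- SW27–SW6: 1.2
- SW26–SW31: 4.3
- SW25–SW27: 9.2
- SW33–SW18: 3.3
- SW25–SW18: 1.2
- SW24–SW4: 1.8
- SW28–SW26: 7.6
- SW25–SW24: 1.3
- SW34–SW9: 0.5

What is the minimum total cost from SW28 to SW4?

17.2 hops' cost

Compare a few routes:
SW28 - SW27 - SW25 - SW24 - SW4: 4.9+9.2+1.3+1.8 = 17.2
SW28 - SW27 - SW25 - SW4: 4.9+9.2+3.6 = 17.7
Cheapest is SW28 - SW27 - SW25 - SW24 - SW4 at 17.2 hops' cost.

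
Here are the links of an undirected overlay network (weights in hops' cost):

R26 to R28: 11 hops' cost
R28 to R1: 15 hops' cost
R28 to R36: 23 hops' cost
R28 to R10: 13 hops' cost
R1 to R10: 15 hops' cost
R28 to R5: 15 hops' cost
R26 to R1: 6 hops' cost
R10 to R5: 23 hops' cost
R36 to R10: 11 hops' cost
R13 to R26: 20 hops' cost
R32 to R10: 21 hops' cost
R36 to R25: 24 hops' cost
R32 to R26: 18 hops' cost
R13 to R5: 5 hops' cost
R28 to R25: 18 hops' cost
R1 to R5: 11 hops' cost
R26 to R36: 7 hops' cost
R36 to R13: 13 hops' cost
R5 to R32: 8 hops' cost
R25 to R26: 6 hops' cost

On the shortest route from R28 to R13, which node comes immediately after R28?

R5

Compare a few routes:
R28 - R26 - R36 - R13: 11+7+13 = 31
R28 - R5 - R13: 15+5 = 20
R28 - R1 - R5 - R13: 15+11+5 = 31
Cheapest is R28 - R5 - R13 at 20 hops' cost.
So from R28 the first move is to R5.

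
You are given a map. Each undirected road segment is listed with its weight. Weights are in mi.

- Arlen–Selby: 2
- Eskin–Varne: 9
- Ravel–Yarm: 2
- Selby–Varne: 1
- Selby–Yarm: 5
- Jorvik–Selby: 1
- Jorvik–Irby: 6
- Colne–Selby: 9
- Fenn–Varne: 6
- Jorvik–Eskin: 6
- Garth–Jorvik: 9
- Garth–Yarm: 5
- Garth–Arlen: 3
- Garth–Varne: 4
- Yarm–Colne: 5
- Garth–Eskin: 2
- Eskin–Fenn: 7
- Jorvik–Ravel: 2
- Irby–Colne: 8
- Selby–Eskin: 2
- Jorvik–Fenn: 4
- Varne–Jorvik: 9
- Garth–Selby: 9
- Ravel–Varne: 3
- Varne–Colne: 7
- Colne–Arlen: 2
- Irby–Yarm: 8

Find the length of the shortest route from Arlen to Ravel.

Settle nodes by increasing distance from Arlen:
Arlen: 0
Colne: 2  (via Arlen)
Selby: 2  (via Arlen)
Varne: 3  (via Selby)
Jorvik: 3  (via Selby)
Garth: 3  (via Arlen)
Eskin: 4  (via Selby)
Ravel: 5  (via Jorvik)
Shortest route: Arlen → Selby → Jorvik → Ravel = 5 mi.

5 mi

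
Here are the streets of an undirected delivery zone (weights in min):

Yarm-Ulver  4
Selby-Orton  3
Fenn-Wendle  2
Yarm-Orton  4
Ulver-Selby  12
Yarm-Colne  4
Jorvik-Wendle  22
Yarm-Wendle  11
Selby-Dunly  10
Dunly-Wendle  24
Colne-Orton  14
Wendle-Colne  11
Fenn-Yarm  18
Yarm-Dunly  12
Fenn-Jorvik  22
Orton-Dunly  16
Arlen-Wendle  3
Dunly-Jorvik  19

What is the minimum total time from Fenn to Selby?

20 min

Compare a few routes:
Fenn - Wendle - Colne - Yarm - Orton - Selby: 2+11+4+4+3 = 24
Fenn - Wendle - Yarm - Orton - Selby: 2+11+4+3 = 20
Fenn - Wendle - Yarm - Ulver - Selby: 2+11+4+12 = 29
Fenn - Yarm - Orton - Selby: 18+4+3 = 25
The minimum is 20 min via Fenn - Wendle - Yarm - Orton - Selby.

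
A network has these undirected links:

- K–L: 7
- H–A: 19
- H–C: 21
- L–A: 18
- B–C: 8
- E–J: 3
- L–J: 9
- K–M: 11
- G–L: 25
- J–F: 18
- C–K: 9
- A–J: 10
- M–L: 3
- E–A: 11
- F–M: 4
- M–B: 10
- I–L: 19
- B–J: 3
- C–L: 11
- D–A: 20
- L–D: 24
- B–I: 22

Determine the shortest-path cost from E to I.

Enumerating some paths:
E → J → B → I: 3+3+22 = 28
E → J → L → I: 3+9+19 = 31
Cheapest is E → J → B → I at 28.

28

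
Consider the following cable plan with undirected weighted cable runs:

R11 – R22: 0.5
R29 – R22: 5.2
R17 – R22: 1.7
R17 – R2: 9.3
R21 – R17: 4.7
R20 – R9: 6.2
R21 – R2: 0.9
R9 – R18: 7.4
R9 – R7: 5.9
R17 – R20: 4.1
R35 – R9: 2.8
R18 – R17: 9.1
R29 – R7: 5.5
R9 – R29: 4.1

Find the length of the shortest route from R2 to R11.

7.8

Settle nodes by increasing distance from R2:
R2: 0
R21: 0.9  (via R2)
R17: 5.6  (via R21)
R22: 7.3  (via R17)
R11: 7.8  (via R22)
Shortest route: R2–R21–R17–R22–R11 = 7.8.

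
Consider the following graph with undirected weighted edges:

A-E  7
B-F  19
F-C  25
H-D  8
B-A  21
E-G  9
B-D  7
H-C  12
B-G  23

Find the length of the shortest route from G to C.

50

Enumerating some paths:
G → B → F → C: 23+19+25 = 67
G → B → D → H → C: 23+7+8+12 = 50
G → E → A → B → D → H → C: 9+7+21+7+8+12 = 64
The minimum is 50 via G → B → D → H → C.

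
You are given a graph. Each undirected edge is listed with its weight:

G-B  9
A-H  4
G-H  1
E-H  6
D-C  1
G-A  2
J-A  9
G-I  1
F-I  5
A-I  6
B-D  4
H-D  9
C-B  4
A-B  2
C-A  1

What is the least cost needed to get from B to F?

10

Settle nodes by increasing distance from B:
B: 0
A: 2  (via B)
C: 3  (via A)
D: 4  (via B)
G: 4  (via A)
H: 5  (via G)
I: 5  (via G)
F: 10  (via I)
Shortest route: B → A → G → I → F = 10.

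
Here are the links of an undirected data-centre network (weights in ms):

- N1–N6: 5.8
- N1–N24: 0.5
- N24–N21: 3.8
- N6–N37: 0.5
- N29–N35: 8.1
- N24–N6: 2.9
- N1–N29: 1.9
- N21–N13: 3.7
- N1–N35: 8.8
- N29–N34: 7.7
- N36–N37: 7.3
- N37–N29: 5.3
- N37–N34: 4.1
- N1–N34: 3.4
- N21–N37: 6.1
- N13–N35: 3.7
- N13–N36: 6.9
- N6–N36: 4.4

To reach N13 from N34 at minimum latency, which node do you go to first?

N1

Compare a few routes:
N34 → N37 → N21 → N13: 4.1+6.1+3.7 = 13.9
N34 → N1 → N24 → N21 → N13: 3.4+0.5+3.8+3.7 = 11.4
N34 → N37 → N6 → N24 → N21 → N13: 4.1+0.5+2.9+3.8+3.7 = 15
Cheapest is N34 → N1 → N24 → N21 → N13 at 11.4 ms.
So from N34 the first move is to N1.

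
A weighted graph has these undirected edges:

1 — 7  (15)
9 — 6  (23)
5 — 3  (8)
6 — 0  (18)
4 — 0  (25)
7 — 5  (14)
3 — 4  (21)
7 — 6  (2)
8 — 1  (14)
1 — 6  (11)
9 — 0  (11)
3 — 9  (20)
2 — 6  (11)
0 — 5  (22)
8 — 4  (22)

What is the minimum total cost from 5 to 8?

Candidate routes:
5–3–4–8: 8+21+22 = 51
5–7–1–8: 14+15+14 = 43
5–7–6–1–8: 14+2+11+14 = 41
The minimum is 41 via 5–7–6–1–8.

41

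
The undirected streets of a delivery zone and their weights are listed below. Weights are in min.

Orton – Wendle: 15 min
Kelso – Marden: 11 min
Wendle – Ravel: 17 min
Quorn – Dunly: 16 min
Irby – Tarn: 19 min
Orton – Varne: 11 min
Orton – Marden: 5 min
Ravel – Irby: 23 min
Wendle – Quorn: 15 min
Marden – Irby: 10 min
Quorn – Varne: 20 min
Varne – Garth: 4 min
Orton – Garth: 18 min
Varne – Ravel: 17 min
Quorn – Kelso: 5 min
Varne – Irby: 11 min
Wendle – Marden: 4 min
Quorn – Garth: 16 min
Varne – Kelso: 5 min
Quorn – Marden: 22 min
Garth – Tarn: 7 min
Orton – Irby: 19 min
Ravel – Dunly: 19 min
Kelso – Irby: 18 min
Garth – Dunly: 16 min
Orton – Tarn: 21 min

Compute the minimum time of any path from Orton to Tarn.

Compare a few routes:
Orton → Tarn: 21 = 21
Orton → Varne → Garth → Tarn: 11+4+7 = 22
Orton → Garth → Tarn: 18+7 = 25
The minimum is 21 min via Orton → Tarn.

21 min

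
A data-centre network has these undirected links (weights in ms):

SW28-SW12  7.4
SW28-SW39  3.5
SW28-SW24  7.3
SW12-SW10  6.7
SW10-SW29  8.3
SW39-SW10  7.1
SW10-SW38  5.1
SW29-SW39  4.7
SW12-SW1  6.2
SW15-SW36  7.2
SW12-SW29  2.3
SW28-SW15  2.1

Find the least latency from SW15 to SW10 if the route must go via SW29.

Best SW15 to SW29: SW15 → SW28 → SW39 → SW29 costing 10.3
Shortest SW29→SW10: SW29 → SW10 = 8.3
Total via SW29: 10.3 + 8.3 = 18.6 ms.

18.6 ms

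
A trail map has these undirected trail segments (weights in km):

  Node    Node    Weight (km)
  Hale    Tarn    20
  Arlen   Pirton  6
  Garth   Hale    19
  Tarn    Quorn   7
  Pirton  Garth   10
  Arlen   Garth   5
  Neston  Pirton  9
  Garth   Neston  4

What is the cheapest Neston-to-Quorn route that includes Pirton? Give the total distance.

65 km

Shortest Neston→Pirton: Neston–Pirton = 9
Shortest Pirton→Quorn: Pirton–Garth–Hale–Tarn–Quorn = 56
Total via Pirton: 9 + 56 = 65 km.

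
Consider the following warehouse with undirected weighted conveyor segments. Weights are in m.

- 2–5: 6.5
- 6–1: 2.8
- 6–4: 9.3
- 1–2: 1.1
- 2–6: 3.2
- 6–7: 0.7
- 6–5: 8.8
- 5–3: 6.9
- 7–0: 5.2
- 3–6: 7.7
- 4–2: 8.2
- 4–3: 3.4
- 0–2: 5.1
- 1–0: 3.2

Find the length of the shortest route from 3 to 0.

13.6 m

Running Dijkstra from 3:
3: 0
4: 3.4  (via 3)
5: 6.9  (via 3)
6: 7.7  (via 3)
7: 8.4  (via 6)
1: 10.5  (via 6)
2: 10.9  (via 6)
0: 13.6  (via 7)
Shortest route: 3–6–7–0 = 13.6 m.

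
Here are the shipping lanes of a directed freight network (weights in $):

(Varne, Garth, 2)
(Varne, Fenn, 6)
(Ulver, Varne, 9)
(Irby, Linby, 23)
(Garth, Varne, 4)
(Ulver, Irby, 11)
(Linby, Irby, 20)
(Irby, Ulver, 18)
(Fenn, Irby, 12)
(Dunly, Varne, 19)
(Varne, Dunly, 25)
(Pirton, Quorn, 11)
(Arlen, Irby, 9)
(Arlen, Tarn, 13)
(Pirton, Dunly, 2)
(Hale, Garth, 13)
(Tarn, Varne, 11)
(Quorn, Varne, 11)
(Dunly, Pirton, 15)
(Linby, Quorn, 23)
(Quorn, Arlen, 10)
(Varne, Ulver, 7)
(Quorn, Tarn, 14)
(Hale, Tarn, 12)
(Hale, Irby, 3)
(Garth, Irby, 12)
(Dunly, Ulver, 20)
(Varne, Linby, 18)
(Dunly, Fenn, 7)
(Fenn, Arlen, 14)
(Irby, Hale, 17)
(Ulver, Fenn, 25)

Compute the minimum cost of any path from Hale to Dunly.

Running Dijkstra from Hale:
Hale: 0
Irby: 3  (via Hale)
Tarn: 12  (via Hale)
Garth: 13  (via Hale)
Varne: 17  (via Garth)
Ulver: 21  (via Irby)
Fenn: 23  (via Varne)
Linby: 26  (via Irby)
Arlen: 37  (via Fenn)
Dunly: 42  (via Varne)
Shortest route: Hale → Garth → Varne → Dunly = $42.

$42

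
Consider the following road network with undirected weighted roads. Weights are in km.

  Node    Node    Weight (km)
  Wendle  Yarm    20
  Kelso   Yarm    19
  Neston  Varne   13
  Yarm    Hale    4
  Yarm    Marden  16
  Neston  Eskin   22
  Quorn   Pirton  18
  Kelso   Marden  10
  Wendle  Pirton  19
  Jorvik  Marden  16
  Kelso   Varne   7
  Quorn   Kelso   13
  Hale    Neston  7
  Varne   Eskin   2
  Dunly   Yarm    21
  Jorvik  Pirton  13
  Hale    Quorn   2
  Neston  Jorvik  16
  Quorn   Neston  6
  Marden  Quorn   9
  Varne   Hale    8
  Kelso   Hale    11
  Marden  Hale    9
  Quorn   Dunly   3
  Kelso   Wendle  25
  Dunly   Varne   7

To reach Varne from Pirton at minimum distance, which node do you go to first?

Enumerating some paths:
Pirton - Quorn - Hale - Varne: 18+2+8 = 28
Pirton - Quorn - Neston - Varne: 18+6+13 = 37
The minimum is 28 km via Pirton - Quorn - Hale - Varne.
So from Pirton the first move is to Quorn.

Quorn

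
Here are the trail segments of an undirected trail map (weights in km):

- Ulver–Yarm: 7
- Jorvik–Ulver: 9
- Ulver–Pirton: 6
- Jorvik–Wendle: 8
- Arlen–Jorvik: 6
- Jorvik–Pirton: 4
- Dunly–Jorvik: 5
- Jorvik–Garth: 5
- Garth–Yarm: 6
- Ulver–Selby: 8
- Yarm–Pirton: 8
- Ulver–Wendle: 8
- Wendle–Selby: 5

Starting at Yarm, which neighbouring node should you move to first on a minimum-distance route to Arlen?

Enumerating some paths:
Yarm → Ulver → Jorvik → Arlen: 7+9+6 = 22
Yarm → Pirton → Jorvik → Arlen: 8+4+6 = 18
Yarm → Garth → Jorvik → Arlen: 6+5+6 = 17
Cheapest is Yarm → Garth → Jorvik → Arlen at 17 km.
So from Yarm the first move is to Garth.

Garth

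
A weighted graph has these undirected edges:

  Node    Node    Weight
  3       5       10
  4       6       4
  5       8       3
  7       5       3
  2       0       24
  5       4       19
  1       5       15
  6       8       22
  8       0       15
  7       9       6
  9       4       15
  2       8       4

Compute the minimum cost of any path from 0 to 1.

Candidate routes:
0 - 2 - 8 - 5 - 1: 24+4+3+15 = 46
0 - 8 - 6 - 4 - 5 - 1: 15+22+4+19+15 = 75
0 - 8 - 5 - 1: 15+3+15 = 33
Cheapest is 0 - 8 - 5 - 1 at 33.

33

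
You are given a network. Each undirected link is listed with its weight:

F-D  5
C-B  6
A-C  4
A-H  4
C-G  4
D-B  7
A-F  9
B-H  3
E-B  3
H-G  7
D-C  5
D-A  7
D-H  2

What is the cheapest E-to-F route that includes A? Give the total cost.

19

Shortest E→A: E → B → H → A = 10
Shortest A→F: A → F = 9
Total via A: 10 + 9 = 19.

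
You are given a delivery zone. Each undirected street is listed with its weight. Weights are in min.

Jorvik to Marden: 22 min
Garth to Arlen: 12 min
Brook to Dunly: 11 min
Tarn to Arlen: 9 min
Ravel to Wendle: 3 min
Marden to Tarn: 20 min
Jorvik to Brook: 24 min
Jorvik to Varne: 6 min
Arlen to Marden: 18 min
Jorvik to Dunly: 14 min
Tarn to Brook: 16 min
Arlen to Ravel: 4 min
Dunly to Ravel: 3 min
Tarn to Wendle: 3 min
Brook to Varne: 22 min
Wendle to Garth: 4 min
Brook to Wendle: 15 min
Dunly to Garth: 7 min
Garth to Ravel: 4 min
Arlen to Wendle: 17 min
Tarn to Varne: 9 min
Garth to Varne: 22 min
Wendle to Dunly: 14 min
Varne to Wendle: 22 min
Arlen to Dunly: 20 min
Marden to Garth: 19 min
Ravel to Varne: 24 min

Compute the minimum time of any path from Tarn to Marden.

20 min

Enumerating some paths:
Tarn - Wendle - Garth - Marden: 3+4+19 = 26
Tarn - Marden: 20 = 20
Cheapest is Tarn - Marden at 20 min.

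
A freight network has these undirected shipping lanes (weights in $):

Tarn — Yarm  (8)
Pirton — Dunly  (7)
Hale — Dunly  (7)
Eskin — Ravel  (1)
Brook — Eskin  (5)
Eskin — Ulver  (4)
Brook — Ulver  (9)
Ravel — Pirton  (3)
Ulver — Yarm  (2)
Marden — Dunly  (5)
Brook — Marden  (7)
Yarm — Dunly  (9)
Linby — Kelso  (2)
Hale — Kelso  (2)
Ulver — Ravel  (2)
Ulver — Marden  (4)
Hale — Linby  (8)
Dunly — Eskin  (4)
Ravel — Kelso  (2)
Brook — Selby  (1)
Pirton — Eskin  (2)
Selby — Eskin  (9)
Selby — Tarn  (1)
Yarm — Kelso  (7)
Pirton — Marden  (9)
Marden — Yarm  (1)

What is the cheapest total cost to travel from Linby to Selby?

$11

Compare a few routes:
Linby–Kelso–Ravel–Eskin–Selby: 2+2+1+9 = 14
Linby–Kelso–Ravel–Pirton–Eskin–Brook–Selby: 2+2+3+2+5+1 = 15
Linby–Kelso–Ravel–Ulver–Eskin–Brook–Selby: 2+2+2+4+5+1 = 16
Linby–Kelso–Ravel–Eskin–Brook–Selby: 2+2+1+5+1 = 11
Cheapest is Linby–Kelso–Ravel–Eskin–Brook–Selby at $11.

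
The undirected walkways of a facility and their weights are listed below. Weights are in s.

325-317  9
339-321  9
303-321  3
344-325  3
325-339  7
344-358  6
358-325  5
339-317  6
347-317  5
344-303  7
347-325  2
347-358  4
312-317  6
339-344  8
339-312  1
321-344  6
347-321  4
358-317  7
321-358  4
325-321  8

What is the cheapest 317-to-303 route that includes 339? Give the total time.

Shortest 317→339: 317–339 = 6
Shortest 339→303: 339–321–303 = 12
Total via 339: 6 + 12 = 18 s.

18 s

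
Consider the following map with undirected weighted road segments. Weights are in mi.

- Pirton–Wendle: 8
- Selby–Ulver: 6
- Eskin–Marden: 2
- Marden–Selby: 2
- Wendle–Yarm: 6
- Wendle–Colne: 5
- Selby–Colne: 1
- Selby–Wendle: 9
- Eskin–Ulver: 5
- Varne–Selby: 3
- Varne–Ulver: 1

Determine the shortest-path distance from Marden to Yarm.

Candidate routes:
Marden - Selby - Wendle - Yarm: 2+9+6 = 17
Marden - Eskin - Ulver - Varne - Selby - Colne - Wendle - Yarm: 2+5+1+3+1+5+6 = 23
Marden - Selby - Colne - Wendle - Yarm: 2+1+5+6 = 14
The minimum is 14 mi via Marden - Selby - Colne - Wendle - Yarm.

14 mi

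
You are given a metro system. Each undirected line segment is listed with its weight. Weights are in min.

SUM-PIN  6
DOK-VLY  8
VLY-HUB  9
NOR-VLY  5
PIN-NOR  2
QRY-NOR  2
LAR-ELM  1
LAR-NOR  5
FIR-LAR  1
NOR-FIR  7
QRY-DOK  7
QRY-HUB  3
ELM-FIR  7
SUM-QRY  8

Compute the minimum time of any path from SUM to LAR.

13 min

Compare a few routes:
SUM - PIN - NOR - LAR: 6+2+5 = 13
SUM - QRY - NOR - LAR: 8+2+5 = 15
SUM - QRY - NOR - FIR - LAR: 8+2+7+1 = 18
SUM - PIN - NOR - FIR - LAR: 6+2+7+1 = 16
The minimum is 13 min via SUM - PIN - NOR - LAR.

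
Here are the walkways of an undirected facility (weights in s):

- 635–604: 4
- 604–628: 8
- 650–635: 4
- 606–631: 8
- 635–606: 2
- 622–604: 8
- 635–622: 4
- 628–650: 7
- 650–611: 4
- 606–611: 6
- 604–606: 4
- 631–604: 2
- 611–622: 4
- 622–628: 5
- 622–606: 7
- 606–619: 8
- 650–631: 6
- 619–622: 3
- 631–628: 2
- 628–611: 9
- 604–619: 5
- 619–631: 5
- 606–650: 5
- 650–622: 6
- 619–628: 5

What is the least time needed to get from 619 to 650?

Running Dijkstra from 619:
619: 0
622: 3  (via 619)
628: 5  (via 619)
631: 5  (via 619)
604: 5  (via 619)
635: 7  (via 622)
611: 7  (via 622)
606: 8  (via 619)
650: 9  (via 622)
Shortest route: 619–622–650 = 9 s.

9 s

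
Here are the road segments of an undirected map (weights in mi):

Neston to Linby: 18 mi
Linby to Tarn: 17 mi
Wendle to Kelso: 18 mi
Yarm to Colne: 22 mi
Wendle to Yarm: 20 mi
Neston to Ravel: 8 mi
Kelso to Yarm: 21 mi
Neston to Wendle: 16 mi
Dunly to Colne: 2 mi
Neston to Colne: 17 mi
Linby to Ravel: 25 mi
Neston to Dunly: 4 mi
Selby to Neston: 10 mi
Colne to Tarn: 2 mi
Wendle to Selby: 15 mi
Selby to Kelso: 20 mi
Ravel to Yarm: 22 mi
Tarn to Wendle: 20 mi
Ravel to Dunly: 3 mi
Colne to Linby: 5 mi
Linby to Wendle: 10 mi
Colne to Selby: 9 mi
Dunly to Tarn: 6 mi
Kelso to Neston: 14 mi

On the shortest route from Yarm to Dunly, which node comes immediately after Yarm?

Candidate routes:
Yarm–Colne–Tarn–Dunly: 22+2+6 = 30
Yarm–Ravel–Dunly: 22+3 = 25
Yarm–Colne–Dunly: 22+2 = 24
Yarm–Ravel–Neston–Dunly: 22+8+4 = 34
The minimum is 24 mi via Yarm–Colne–Dunly.
So from Yarm the first move is to Colne.

Colne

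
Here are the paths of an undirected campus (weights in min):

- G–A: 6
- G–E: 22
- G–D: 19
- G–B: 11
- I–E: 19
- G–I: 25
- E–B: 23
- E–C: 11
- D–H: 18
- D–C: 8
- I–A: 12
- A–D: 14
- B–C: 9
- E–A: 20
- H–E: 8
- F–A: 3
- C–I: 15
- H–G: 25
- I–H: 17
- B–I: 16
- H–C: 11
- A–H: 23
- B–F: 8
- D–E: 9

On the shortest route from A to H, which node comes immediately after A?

H

Candidate routes:
A–I–H: 12+17 = 29
A–G–H: 6+25 = 31
A–E–H: 20+8 = 28
A–H: 23 = 23
The minimum is 23 min via A–H.
So from A the first move is to H.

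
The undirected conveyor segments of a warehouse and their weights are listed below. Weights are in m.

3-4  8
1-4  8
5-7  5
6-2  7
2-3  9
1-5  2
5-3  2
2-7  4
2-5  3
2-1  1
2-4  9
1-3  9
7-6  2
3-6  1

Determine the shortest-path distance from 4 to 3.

8 m

Enumerating some paths:
4–1–5–3: 8+2+2 = 12
4–3: 8 = 8
4–1–2–5–3: 8+1+3+2 = 14
The minimum is 8 m via 4–3.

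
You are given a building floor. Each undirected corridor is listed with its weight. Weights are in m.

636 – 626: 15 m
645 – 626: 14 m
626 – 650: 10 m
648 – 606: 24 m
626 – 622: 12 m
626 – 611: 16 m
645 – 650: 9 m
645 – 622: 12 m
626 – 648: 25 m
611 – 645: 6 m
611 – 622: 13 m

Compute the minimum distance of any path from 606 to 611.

Settle nodes by increasing distance from 606:
606: 0
648: 24  (via 606)
626: 49  (via 648)
650: 59  (via 626)
622: 61  (via 626)
645: 63  (via 626)
636: 64  (via 626)
611: 65  (via 626)
Shortest route: 606 → 648 → 626 → 611 = 65 m.

65 m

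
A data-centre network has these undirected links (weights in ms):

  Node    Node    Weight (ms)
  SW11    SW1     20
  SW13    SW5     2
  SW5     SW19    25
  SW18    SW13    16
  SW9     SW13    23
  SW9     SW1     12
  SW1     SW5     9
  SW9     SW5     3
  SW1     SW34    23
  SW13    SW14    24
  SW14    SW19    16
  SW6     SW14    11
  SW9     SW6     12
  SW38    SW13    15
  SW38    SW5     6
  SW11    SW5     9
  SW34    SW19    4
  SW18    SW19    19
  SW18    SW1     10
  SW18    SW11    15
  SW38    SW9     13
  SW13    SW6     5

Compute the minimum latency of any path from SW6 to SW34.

Settle nodes by increasing distance from SW6:
SW6: 0
SW13: 5  (via SW6)
SW5: 7  (via SW13)
SW9: 10  (via SW5)
SW14: 11  (via SW6)
SW38: 13  (via SW5)
SW1: 16  (via SW5)
SW11: 16  (via SW5)
SW18: 21  (via SW13)
SW19: 27  (via SW14)
SW34: 31  (via SW19)
Shortest route: SW6 → SW14 → SW19 → SW34 = 31 ms.

31 ms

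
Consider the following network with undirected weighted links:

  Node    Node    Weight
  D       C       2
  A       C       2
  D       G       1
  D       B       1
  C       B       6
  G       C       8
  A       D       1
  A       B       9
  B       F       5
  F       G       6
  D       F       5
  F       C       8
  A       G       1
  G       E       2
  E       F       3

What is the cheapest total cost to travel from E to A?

Candidate routes:
E–G–D–A: 2+1+1 = 4
E–G–A: 2+1 = 3
Cheapest is E–G–A at 3.

3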